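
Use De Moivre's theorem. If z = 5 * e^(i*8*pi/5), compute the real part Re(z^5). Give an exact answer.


Step 1: By De Moivre's theorem, z^5 = 5^5 * e^(i*5*8*pi/5) = 3125 * (cos(8*pi) + i*sin(8*pi))
Step 2: |z|^5 = 5^5 = 3125
Step 3: Reduce the angle mod 2*pi: 8*pi - 8*pi = 0
Step 4: cos(0) = 1
Step 5: Re(z^5) = 3125 * 1 = 3125

3125


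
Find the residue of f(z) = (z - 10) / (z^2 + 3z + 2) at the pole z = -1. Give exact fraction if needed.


Step 1: Q(z) = z^2 + 3z + 2 = (z + 1)(z + 2)
Step 2: Q'(z) = 2z + 3
Step 3: Q'(-1) = 1, P(-1) = -11
Step 4: Res = P(-1)/Q'(-1) = -11/1 = -11

-11


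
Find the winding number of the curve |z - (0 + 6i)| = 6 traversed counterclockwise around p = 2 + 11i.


Step 1: Center c = (0, 6), radius = 6
Step 2: |p - c|^2 = 2^2 + 5^2 = 29
Step 3: r^2 = 36
Step 4: |p-c| < r so winding number = 1

1


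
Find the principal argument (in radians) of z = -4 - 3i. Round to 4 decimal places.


Step 1: z = -4 - 3i
Step 2: arg(z) = atan2(-3, -4)
Step 3: arg(z) = -2.4981

-2.4981


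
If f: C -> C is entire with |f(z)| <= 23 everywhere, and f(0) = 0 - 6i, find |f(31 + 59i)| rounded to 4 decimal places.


Step 1: By Liouville's theorem, a bounded entire function is constant.
Step 2: f(z) = f(0) = 0 - 6i for all z.
Step 3: |f(w)| = |0 - 6i| = sqrt(0 + 36)
Step 4: = 6.0

6.0


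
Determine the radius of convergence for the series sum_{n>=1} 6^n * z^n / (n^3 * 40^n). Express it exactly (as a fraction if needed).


Step 1: General term a_n = 6^n / (n^3 * 40^n)
Step 2: By the root test, |a_n|^(1/n) = 6 / (n^(3/n) * 40) -> 6/40 as n -> infinity (since n^(3/n) -> 1)
Step 3: R = 1/lim|a_n|^(1/n) = 40/6 = 20/3

20/3


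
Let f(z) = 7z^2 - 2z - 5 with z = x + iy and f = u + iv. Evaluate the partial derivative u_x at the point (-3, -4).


Step 1: f(z) = 7(x+iy)^2 - 2(x+iy) - 5
Step 2: u = 7(x^2 - y^2) - 2x - 5
Step 3: u_x = 14x - 2
Step 4: At (-3, -4): u_x = -42 - 2 = -44

-44


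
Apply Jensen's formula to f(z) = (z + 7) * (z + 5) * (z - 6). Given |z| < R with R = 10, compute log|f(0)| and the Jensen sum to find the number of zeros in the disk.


Jensen's formula: (1/2pi)*integral log|f(Re^it)|dt = log|f(0)| + sum_{|a_k|<R} log(R/|a_k|)
Step 1: f(0) = 7 * 5 * (-6) = -210
Step 2: log|f(0)| = log|-7| + log|-5| + log|6| = 5.3471
Step 3: Zeros inside |z| < 10: -7, -5, 6
Step 4: Jensen sum = log(10/7) + log(10/5) + log(10/6) = 1.5606
Step 5: n(R) = number of terms in the Jensen sum = count of zeros inside |z| < 10 = 3

3


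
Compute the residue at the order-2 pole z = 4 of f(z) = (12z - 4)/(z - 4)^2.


Step 1: Pole of order 2 at z = 4
Step 2: Res = lim d/dz [(z - 4)^2 * f(z)] as z -> 4
Step 3: (z - 4)^2 * f(z) = 12z - 4
Step 4: d/dz[12z - 4] = 12

12


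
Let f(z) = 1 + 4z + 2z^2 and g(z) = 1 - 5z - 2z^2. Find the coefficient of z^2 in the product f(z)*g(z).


Step 1: z^2 term in f*g comes from: (1)*(-2z^2) + (4z)*(-5z) + (2z^2)*(1)
Step 2: = -2 - 20 + 2
Step 3: = -20

-20


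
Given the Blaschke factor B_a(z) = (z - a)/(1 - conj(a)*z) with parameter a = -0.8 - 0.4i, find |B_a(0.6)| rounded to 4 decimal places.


Step 1: Numerator z0 - a = 0.6 - (-0.8 - 0.4i) = 1.4 + 0.4i
Step 2: Denominator 1 - conj(a)*z0 = 1 - (-0.8 + 0.4i)*0.6 = 1.48 - 0.24i
Step 3: |z0 - a|^2 = 1.4^2 + 0.4^2 = 2.12; |1 - conj(a)*z0|^2 = 1.48^2 + (-0.24)^2 = 2.248
Step 4: |B_a(0.6)| = sqrt(2.12 / 2.248) = sqrt(0.94306)
Step 5: = 0.9711

0.9711


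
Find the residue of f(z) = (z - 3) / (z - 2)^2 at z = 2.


Step 1: Pole of order 2 at z = 2
Step 2: Res = lim d/dz [(z - 2)^2 * f(z)] as z -> 2
Step 3: (z - 2)^2 * f(z) = z - 3
Step 4: d/dz[z - 3] = 1

1


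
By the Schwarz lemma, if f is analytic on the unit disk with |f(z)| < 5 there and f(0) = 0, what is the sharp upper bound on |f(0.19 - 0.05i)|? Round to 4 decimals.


Step 1: g = f/5 maps D -> D with g(0) = 0, so by the Schwarz lemma |g(z)| <= |z|, i.e. |f(z)| <= 5|z|; this is sharp (f(z) = 5z).
Step 2: |z0|^2 = 0.19^2 + (-0.05)^2 = 0.0386
Step 3: |z0| = sqrt(0.0386) = 0.196469
Step 4: Best bound = 5 * |z0| = 5 * 0.196469 = 0.9823

0.9823


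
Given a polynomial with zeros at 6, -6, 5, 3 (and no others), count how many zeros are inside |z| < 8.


Step 1: Check each root:
  z = 6: |6| = 6 < 8
  z = -6: |-6| = 6 < 8
  z = 5: |5| = 5 < 8
  z = 3: |3| = 3 < 8
Step 2: Count = 4

4


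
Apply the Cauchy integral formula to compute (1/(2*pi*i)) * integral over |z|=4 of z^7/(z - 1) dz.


Step 1: f(z) = z^7, a = 1 is inside |z| = 4
Step 2: By Cauchy integral formula: (1/(2pi*i)) * integral = f(a)
Step 3: f(1) = 1^7 = 1

1


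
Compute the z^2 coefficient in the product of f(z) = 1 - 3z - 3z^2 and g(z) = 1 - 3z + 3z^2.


Step 1: z^2 term in f*g comes from: (1)*(3z^2) + (-3z)*(-3z) + (-3z^2)*(1)
Step 2: = 3 + 9 - 3
Step 3: = 9

9


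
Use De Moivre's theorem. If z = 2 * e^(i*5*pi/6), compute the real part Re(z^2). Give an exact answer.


Step 1: By De Moivre's theorem, z^2 = 2^2 * e^(i*2*5*pi/6) = 4 * (cos(5*pi/3) + i*sin(5*pi/3))
Step 2: |z|^2 = 2^2 = 4
Step 3: The angle 5*pi/3 already lies in [0, 2*pi)
Step 4: cos(5*pi/3) = 1/2
Step 5: Re(z^2) = 4 * 1/2 = 2

2


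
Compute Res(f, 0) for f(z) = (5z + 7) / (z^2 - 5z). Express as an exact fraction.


Step 1: Q(z) = z^2 - 5z = (z)(z - 5)
Step 2: Q'(z) = 2z - 5
Step 3: Q'(0) = -5, P(0) = 7
Step 4: Res = P(0)/Q'(0) = 7/(-5) = -7/5

-7/5


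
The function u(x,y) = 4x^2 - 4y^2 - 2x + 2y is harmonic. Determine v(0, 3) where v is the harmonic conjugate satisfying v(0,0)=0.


Step 1: v_x = -u_y = 8y - 2
Step 2: v_y = u_x = 8x - 2
Step 3: v = 8xy - 2x - 2y + C
Step 4: v(0,0) = 0 => C = 0
Step 5: v(0, 3) = -6

-6


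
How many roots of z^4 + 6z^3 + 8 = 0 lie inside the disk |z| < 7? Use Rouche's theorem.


Step 1: On |z| = 7 the three terms have sizes |z^4| = 7^4 = 2401, |6z^3| = 6*7^3 = 2058, |8| = 8
Step 2: The dominant term is g(z) = z^4; let h(z) = 6z^3 + 8 so f = g + h
Step 3: On |z| = 7: |g| = 2401 and |h| <= 2058 + 8 = 2066
Step 4: Since 2401 > 2066, |h| < |g| on |z| = 7, so by Rouche f has the same number of zeros as g inside |z| < 7
Step 5: g(z) = z^4 has 4 zeros (all at the origin) inside |z| < 7. Answer = 4

4


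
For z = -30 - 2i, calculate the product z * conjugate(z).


Step 1: conj(z) = -30 + 2i
Step 2: z * conj(z) = (-30)^2 + (-2)^2
Step 3: = 900 + 4 = 904

904


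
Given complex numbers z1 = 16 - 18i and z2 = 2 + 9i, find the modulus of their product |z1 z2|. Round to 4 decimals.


Step 1: |z1| = sqrt(16^2 + (-18)^2) = sqrt(580)
Step 2: |z2| = sqrt(2^2 + 9^2) = sqrt(85)
Step 3: |z1*z2| = |z1|*|z2| = sqrt(580) * sqrt(85) = sqrt(580 * 85) = sqrt(49300)
Step 4: = 222.036

222.036


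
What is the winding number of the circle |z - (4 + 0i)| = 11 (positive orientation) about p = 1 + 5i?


Step 1: Center c = (4, 0), radius = 11
Step 2: |p - c|^2 = (-3)^2 + 5^2 = 34
Step 3: r^2 = 121
Step 4: |p-c| < r so winding number = 1

1


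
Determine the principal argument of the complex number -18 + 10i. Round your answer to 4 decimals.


Step 1: z = -18 + 10i
Step 2: arg(z) = atan2(10, -18)
Step 3: arg(z) = 2.6345

2.6345


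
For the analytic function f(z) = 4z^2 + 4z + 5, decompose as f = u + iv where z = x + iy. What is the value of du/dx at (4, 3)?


Step 1: f(z) = 4(x+iy)^2 + 4(x+iy) + 5
Step 2: u = 4(x^2 - y^2) + 4x + 5
Step 3: u_x = 8x + 4
Step 4: At (4, 3): u_x = 32 + 4 = 36

36


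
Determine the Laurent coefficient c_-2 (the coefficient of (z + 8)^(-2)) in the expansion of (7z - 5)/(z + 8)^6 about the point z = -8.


Step 1: Write the numerator in powers of (z + 8): 7z - 5 = 7(z + 8) + (7*(-8) - 5) = 7(z + 8) - 61
Step 2: Divide by (z + 8)^6: f(z) = -61(z + 8)^(-6) + 7(z + 8)^(-5)
Step 3: This finite sum is the Laurent series of f about z = -8.
Step 4: Only the powers -6 and -5 appear, so the coefficient of (z + 8)^(-2) = 0

0


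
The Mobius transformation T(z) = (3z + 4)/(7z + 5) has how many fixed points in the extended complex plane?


Step 1: Fixed points satisfy T(z) = z
Step 2: 7z^2 + 2z - 4 = 0
Step 3: Discriminant = 2^2 - 4*7*(-4) = 116
Step 4: Number of fixed points = 2

2


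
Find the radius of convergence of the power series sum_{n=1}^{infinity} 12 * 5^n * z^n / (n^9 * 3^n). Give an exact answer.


Step 1: General term a_n = 12 * 5^n / (n^9 * 3^n)
Step 2: By the root test, |a_n|^(1/n) = 12^(1/n) * 5 / (n^(9/n) * 3) -> 5/3 as n -> infinity (since 12^(1/n) -> 1 and n^(9/n) -> 1)
Step 3: R = 1/lim|a_n|^(1/n) = 3/5

3/5


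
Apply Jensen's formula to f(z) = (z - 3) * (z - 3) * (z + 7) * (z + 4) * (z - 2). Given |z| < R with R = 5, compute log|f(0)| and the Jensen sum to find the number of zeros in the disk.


Jensen's formula: (1/2pi)*integral log|f(Re^it)|dt = log|f(0)| + sum_{|a_k|<R} log(R/|a_k|)
Step 1: f(0) = (-3) * (-3) * 7 * 4 * (-2) = -504
Step 2: log|f(0)| = log|3| + log|3| + log|-7| + log|-4| + log|2| = 6.2226
Step 3: Zeros inside |z| < 5: 3, 3, -4, 2
Step 4: Jensen sum = log(5/3) + log(5/3) + log(5/4) + log(5/2) = 2.1611
Step 5: n(R) = number of terms in the Jensen sum = count of zeros inside |z| < 5 = 4

4


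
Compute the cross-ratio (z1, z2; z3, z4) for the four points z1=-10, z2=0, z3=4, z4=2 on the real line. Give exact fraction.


Step 1: (z1-z3)(z2-z4) = (-14) * (-2) = 28
Step 2: (z1-z4)(z2-z3) = (-12) * (-4) = 48
Step 3: Cross-ratio = 28/48 = 7/12

7/12


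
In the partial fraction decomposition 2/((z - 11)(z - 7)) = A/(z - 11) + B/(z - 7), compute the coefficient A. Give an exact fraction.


Step 1: Multiply both sides by (z - 11) and set z = 11
Step 2: A = 2 / (11 - 7)
Step 3: A = 2 / 4
Step 4: A = 1/2

1/2


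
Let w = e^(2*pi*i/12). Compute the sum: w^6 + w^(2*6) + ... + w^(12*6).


Step 1: The sum sum_{j=1}^{n} w^(k*j) equals n if n | k, else 0.
Step 2: Here n = 12, k = 6
Step 3: Does n divide k? 12 | 6 -> False
Step 4: Sum = 0

0


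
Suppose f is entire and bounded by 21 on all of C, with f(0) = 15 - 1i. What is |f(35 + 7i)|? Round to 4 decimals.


Step 1: By Liouville's theorem, a bounded entire function is constant.
Step 2: f(z) = f(0) = 15 - 1i for all z.
Step 3: |f(w)| = |15 - 1i| = sqrt(225 + 1)
Step 4: = 15.0333

15.0333


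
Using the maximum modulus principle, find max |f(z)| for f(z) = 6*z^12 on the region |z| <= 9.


Step 1: On |z| = 9, |f(z)| = 6 * |z|^12 = 6 * 9^12
Step 2: By maximum modulus principle, maximum is on boundary.
Step 3: Maximum = 6 * 282429536481 = 1694577218886

1694577218886


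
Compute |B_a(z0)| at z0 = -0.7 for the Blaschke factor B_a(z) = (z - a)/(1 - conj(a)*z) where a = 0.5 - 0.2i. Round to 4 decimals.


Step 1: Numerator z0 - a = -0.7 - (0.5 - 0.2i) = -1.2 + 0.2i
Step 2: Denominator 1 - conj(a)*z0 = 1 - (0.5 + 0.2i)*(-0.7) = 1.35 + 0.14i
Step 3: |z0 - a|^2 = (-1.2)^2 + 0.2^2 = 1.48; |1 - conj(a)*z0|^2 = 1.35^2 + 0.14^2 = 1.8421
Step 4: |B_a(-0.7)| = sqrt(1.48 / 1.8421) = sqrt(0.803431)
Step 5: = 0.8963

0.8963


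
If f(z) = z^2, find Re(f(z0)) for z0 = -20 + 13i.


Step 1: z0 = -20 + 13i
Step 2: z0^2 = (-20)^2 - 13^2 - 520i
Step 3: real part = 400 - 169 = 231

231


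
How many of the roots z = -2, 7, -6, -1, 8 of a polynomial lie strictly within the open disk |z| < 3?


Step 1: Check each root:
  z = -2: |-2| = 2 < 3
  z = 7: |7| = 7 >= 3
  z = -6: |-6| = 6 >= 3
  z = -1: |-1| = 1 < 3
  z = 8: |8| = 8 >= 3
Step 2: Count = 2

2


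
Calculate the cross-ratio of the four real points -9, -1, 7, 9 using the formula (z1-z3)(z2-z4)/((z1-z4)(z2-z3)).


Step 1: (z1-z3)(z2-z4) = (-16) * (-10) = 160
Step 2: (z1-z4)(z2-z3) = (-18) * (-8) = 144
Step 3: Cross-ratio = 160/144 = 10/9

10/9


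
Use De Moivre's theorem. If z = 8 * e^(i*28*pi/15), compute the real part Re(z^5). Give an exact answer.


Step 1: By De Moivre's theorem, z^5 = 8^5 * e^(i*5*28*pi/15) = 32768 * (cos(28*pi/3) + i*sin(28*pi/3))
Step 2: |z|^5 = 8^5 = 32768
Step 3: Reduce the angle mod 2*pi: 28*pi/3 - 8*pi = 4*pi/3
Step 4: cos(4*pi/3) = -1/2
Step 5: Re(z^5) = 32768 * (-1/2) = -16384

-16384


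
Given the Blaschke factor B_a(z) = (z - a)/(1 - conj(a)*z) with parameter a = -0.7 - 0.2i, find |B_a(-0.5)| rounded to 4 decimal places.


Step 1: Numerator z0 - a = -0.5 - (-0.7 - 0.2i) = 0.2 + 0.2i
Step 2: Denominator 1 - conj(a)*z0 = 1 - (-0.7 + 0.2i)*(-0.5) = 0.65 + 0.1i
Step 3: |z0 - a|^2 = 0.2^2 + 0.2^2 = 0.08; |1 - conj(a)*z0|^2 = 0.65^2 + 0.1^2 = 0.4325
Step 4: |B_a(-0.5)| = sqrt(0.08 / 0.4325) = sqrt(0.184971)
Step 5: = 0.4301

0.4301


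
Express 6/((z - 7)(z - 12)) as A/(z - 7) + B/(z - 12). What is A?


Step 1: Multiply both sides by (z - 7) and set z = 7
Step 2: A = 6 / (7 - 12)
Step 3: A = 6 / (-5)
Step 4: A = -6/5

-6/5


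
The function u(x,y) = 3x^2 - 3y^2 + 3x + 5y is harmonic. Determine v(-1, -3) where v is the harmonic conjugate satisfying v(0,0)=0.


Step 1: v_x = -u_y = 6y - 5
Step 2: v_y = u_x = 6x + 3
Step 3: v = 6xy - 5x + 3y + C
Step 4: v(0,0) = 0 => C = 0
Step 5: v(-1, -3) = 14

14


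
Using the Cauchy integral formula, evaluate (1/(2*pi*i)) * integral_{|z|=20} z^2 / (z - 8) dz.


Step 1: f(z) = z^2, a = 8 is inside |z| = 20
Step 2: By Cauchy integral formula: (1/(2pi*i)) * integral = f(a)
Step 3: f(8) = 8^2 = 64

64


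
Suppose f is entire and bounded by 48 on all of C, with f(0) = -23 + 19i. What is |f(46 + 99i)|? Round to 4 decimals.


Step 1: By Liouville's theorem, a bounded entire function is constant.
Step 2: f(z) = f(0) = -23 + 19i for all z.
Step 3: |f(w)| = |-23 + 19i| = sqrt(529 + 361)
Step 4: = 29.8329

29.8329


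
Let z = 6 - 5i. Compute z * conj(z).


Step 1: conj(z) = 6 + 5i
Step 2: z * conj(z) = 6^2 + (-5)^2
Step 3: = 36 + 25 = 61

61


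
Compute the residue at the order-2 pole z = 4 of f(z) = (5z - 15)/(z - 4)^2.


Step 1: Pole of order 2 at z = 4
Step 2: Res = lim d/dz [(z - 4)^2 * f(z)] as z -> 4
Step 3: (z - 4)^2 * f(z) = 5z - 15
Step 4: d/dz[5z - 15] = 5

5


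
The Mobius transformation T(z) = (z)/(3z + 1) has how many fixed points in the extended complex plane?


Step 1: Fixed points satisfy T(z) = z
Step 2: 3z^2 = 0
Step 3: Discriminant = 0^2 - 4*3*0 = 0
Step 4: Number of fixed points = 1

1


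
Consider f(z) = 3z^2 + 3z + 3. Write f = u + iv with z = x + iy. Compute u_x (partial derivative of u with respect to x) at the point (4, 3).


Step 1: f(z) = 3(x+iy)^2 + 3(x+iy) + 3
Step 2: u = 3(x^2 - y^2) + 3x + 3
Step 3: u_x = 6x + 3
Step 4: At (4, 3): u_x = 24 + 3 = 27

27


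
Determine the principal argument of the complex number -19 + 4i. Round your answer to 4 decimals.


Step 1: z = -19 + 4i
Step 2: arg(z) = atan2(4, -19)
Step 3: arg(z) = 2.9341

2.9341


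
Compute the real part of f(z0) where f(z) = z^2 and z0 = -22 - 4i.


Step 1: z0 = -22 - 4i
Step 2: z0^2 = (-22)^2 - (-4)^2 + 176i
Step 3: real part = 484 - 16 = 468

468


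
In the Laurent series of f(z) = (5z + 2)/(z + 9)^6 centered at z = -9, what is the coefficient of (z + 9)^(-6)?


Step 1: Write the numerator in powers of (z + 9): 5z + 2 = 5(z + 9) + (5*(-9) + 2) = 5(z + 9) - 43
Step 2: Divide by (z + 9)^6: f(z) = -43(z + 9)^(-6) + 5(z + 9)^(-5)
Step 3: This finite sum is the Laurent series of f about z = -9.
Step 4: Coefficient of (z + 9)^(-6) = 5*(-9) + 2 = -43

-43


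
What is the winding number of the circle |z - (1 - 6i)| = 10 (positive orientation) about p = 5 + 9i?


Step 1: Center c = (1, -6), radius = 10
Step 2: |p - c|^2 = 4^2 + 15^2 = 241
Step 3: r^2 = 100
Step 4: |p-c| > r so winding number = 0

0


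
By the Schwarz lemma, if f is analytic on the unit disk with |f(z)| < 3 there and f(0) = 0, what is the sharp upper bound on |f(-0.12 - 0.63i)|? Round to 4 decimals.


Step 1: g = f/3 maps D -> D with g(0) = 0, so by the Schwarz lemma |g(z)| <= |z|, i.e. |f(z)| <= 3|z|; this is sharp (f(z) = 3z).
Step 2: |z0|^2 = (-0.12)^2 + (-0.63)^2 = 0.4113
Step 3: |z0| = sqrt(0.4113) = 0.641327
Step 4: Best bound = 3 * |z0| = 3 * 0.641327 = 1.924

1.924


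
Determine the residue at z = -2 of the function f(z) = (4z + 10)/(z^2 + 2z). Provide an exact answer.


Step 1: Q(z) = z^2 + 2z = (z + 2)(z)
Step 2: Q'(z) = 2z + 2
Step 3: Q'(-2) = -2, P(-2) = 2
Step 4: Res = P(-2)/Q'(-2) = 2/(-2) = -1

-1


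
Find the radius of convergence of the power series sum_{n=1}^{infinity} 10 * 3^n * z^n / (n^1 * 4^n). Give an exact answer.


Step 1: General term a_n = 10 * 3^n / (n^1 * 4^n)
Step 2: By the root test, |a_n|^(1/n) = 10^(1/n) * 3 / (n^(1/n) * 4) -> 3/4 as n -> infinity (since 10^(1/n) -> 1 and n^(1/n) -> 1)
Step 3: R = 1/lim|a_n|^(1/n) = 4/3

4/3


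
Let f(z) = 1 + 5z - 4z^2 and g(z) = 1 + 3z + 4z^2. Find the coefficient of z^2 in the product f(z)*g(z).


Step 1: z^2 term in f*g comes from: (1)*(4z^2) + (5z)*(3z) + (-4z^2)*(1)
Step 2: = 4 + 15 - 4
Step 3: = 15

15


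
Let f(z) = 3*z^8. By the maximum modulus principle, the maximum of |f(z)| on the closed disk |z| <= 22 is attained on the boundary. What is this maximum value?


Step 1: On |z| = 22, |f(z)| = 3 * |z|^8 = 3 * 22^8
Step 2: By maximum modulus principle, maximum is on boundary.
Step 3: Maximum = 3 * 54875873536 = 164627620608

164627620608


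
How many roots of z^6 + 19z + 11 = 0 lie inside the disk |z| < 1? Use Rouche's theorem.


Step 1: On |z| = 1 the three terms have sizes |z^6| = 1^6 = 1, |19z| = 19*1 = 19, |11| = 11
Step 2: The dominant term is g(z) = 19z; let h(z) = z^6 + 11 so f = g + h
Step 3: On |z| = 1: |g| = 19 and |h| <= 1 + 11 = 12
Step 4: Since 19 > 12, |h| < |g| on |z| = 1, so by Rouche f has the same number of zeros as g inside |z| < 1
Step 5: g(z) = 19z has 1 zero (at the origin, multiplicity 1) inside |z| < 1. Answer = 1

1


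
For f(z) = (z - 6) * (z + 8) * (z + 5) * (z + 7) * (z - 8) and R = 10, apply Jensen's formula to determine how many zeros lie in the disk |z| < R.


Jensen's formula: (1/2pi)*integral log|f(Re^it)|dt = log|f(0)| + sum_{|a_k|<R} log(R/|a_k|)
Step 1: f(0) = (-6) * 8 * 5 * 7 * (-8) = 13440
Step 2: log|f(0)| = log|6| + log|-8| + log|-5| + log|-7| + log|8| = 9.506
Step 3: Zeros inside |z| < 10: 6, -8, -5, -7, 8
Step 4: Jensen sum = log(10/6) + log(10/8) + log(10/5) + log(10/7) + log(10/8) = 2.0069
Step 5: n(R) = number of terms in the Jensen sum = count of zeros inside |z| < 10 = 5

5


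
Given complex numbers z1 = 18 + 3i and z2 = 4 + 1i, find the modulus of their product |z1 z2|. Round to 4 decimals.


Step 1: |z1| = sqrt(18^2 + 3^2) = sqrt(333)
Step 2: |z2| = sqrt(4^2 + 1^2) = sqrt(17)
Step 3: |z1*z2| = |z1|*|z2| = sqrt(333) * sqrt(17) = sqrt(333 * 17) = sqrt(5661)
Step 4: = 75.2396

75.2396


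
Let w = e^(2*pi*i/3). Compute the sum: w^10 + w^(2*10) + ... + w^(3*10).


Step 1: The sum sum_{j=1}^{n} w^(k*j) equals n if n | k, else 0.
Step 2: Here n = 3, k = 10
Step 3: Does n divide k? 3 | 10 -> False
Step 4: Sum = 0

0


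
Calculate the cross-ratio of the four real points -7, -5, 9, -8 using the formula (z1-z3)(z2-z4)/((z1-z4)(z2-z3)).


Step 1: (z1-z3)(z2-z4) = (-16) * 3 = -48
Step 2: (z1-z4)(z2-z3) = 1 * (-14) = -14
Step 3: Cross-ratio = 48/14 = 24/7

24/7


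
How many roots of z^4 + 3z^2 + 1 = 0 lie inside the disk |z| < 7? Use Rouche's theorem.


Step 1: On |z| = 7 the three terms have sizes |z^4| = 7^4 = 2401, |3z^2| = 3*7^2 = 147, |1| = 1
Step 2: The dominant term is g(z) = z^4; let h(z) = 3z^2 + 1 so f = g + h
Step 3: On |z| = 7: |g| = 2401 and |h| <= 147 + 1 = 148
Step 4: Since 2401 > 148, |h| < |g| on |z| = 7, so by Rouche f has the same number of zeros as g inside |z| < 7
Step 5: g(z) = z^4 has 4 zeros (all at the origin) inside |z| < 7. Answer = 4

4


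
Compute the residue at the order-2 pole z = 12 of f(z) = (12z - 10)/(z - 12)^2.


Step 1: Pole of order 2 at z = 12
Step 2: Res = lim d/dz [(z - 12)^2 * f(z)] as z -> 12
Step 3: (z - 12)^2 * f(z) = 12z - 10
Step 4: d/dz[12z - 10] = 12

12


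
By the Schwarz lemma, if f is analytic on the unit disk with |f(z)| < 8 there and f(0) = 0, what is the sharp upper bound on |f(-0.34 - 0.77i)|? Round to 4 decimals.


Step 1: g = f/8 maps D -> D with g(0) = 0, so by the Schwarz lemma |g(z)| <= |z|, i.e. |f(z)| <= 8|z|; this is sharp (f(z) = 8z).
Step 2: |z0|^2 = (-0.34)^2 + (-0.77)^2 = 0.7085
Step 3: |z0| = sqrt(0.7085) = 0.841724
Step 4: Best bound = 8 * |z0| = 8 * 0.841724 = 6.7338

6.7338


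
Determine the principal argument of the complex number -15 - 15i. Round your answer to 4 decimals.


Step 1: z = -15 - 15i
Step 2: arg(z) = atan2(-15, -15)
Step 3: arg(z) = -2.3562

-2.3562


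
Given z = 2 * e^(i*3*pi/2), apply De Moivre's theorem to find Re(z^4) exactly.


Step 1: By De Moivre's theorem, z^4 = 2^4 * e^(i*4*3*pi/2) = 16 * (cos(6*pi) + i*sin(6*pi))
Step 2: |z|^4 = 2^4 = 16
Step 3: Reduce the angle mod 2*pi: 6*pi - 6*pi = 0
Step 4: cos(0) = 1
Step 5: Re(z^4) = 16 * 1 = 16

16


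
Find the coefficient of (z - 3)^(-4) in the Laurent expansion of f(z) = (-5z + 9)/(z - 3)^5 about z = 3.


Step 1: Write the numerator in powers of (z - 3): -5z + 9 = -5(z - 3) + (-5*3 + 9) = -5(z - 3) - 6
Step 2: Divide by (z - 3)^5: f(z) = -6(z - 3)^(-5) - 5(z - 3)^(-4)
Step 3: This finite sum is the Laurent series of f about z = 3.
Step 4: Coefficient of (z - 3)^(-4) = coefficient of (z - 3) in the re-centred numerator = -5

-5


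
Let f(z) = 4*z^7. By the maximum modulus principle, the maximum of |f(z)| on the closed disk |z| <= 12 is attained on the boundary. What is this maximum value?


Step 1: On |z| = 12, |f(z)| = 4 * |z|^7 = 4 * 12^7
Step 2: By maximum modulus principle, maximum is on boundary.
Step 3: Maximum = 4 * 35831808 = 143327232

143327232


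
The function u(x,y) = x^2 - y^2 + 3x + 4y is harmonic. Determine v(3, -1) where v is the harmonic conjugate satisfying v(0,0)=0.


Step 1: v_x = -u_y = 2y - 4
Step 2: v_y = u_x = 2x + 3
Step 3: v = 2xy - 4x + 3y + C
Step 4: v(0,0) = 0 => C = 0
Step 5: v(3, -1) = -21

-21


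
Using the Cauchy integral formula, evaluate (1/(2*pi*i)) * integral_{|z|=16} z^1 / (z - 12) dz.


Step 1: f(z) = z^1, a = 12 is inside |z| = 16
Step 2: By Cauchy integral formula: (1/(2pi*i)) * integral = f(a)
Step 3: f(12) = 12^1 = 12

12


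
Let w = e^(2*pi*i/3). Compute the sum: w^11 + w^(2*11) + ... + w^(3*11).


Step 1: The sum sum_{j=1}^{n} w^(k*j) equals n if n | k, else 0.
Step 2: Here n = 3, k = 11
Step 3: Does n divide k? 3 | 11 -> False
Step 4: Sum = 0

0


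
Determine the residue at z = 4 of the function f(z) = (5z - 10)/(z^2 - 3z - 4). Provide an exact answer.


Step 1: Q(z) = z^2 - 3z - 4 = (z - 4)(z + 1)
Step 2: Q'(z) = 2z - 3
Step 3: Q'(4) = 5, P(4) = 10
Step 4: Res = P(4)/Q'(4) = 10/5 = 2

2


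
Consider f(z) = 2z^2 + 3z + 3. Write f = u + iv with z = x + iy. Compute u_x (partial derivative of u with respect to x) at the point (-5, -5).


Step 1: f(z) = 2(x+iy)^2 + 3(x+iy) + 3
Step 2: u = 2(x^2 - y^2) + 3x + 3
Step 3: u_x = 4x + 3
Step 4: At (-5, -5): u_x = -20 + 3 = -17

-17


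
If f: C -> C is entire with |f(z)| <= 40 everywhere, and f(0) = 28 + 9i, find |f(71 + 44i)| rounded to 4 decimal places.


Step 1: By Liouville's theorem, a bounded entire function is constant.
Step 2: f(z) = f(0) = 28 + 9i for all z.
Step 3: |f(w)| = |28 + 9i| = sqrt(784 + 81)
Step 4: = 29.4109

29.4109


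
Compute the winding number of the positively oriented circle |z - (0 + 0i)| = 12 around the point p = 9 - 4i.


Step 1: Center c = (0, 0), radius = 12
Step 2: |p - c|^2 = 9^2 + (-4)^2 = 97
Step 3: r^2 = 144
Step 4: |p-c| < r so winding number = 1

1


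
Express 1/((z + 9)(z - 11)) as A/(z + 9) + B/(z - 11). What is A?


Step 1: Multiply both sides by (z + 9) and set z = -9
Step 2: A = 1 / (-9 - 11)
Step 3: A = 1 / (-20)
Step 4: A = -1/20

-1/20


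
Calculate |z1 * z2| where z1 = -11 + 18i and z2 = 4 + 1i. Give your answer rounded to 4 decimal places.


Step 1: |z1| = sqrt((-11)^2 + 18^2) = sqrt(445)
Step 2: |z2| = sqrt(4^2 + 1^2) = sqrt(17)
Step 3: |z1*z2| = |z1|*|z2| = sqrt(445) * sqrt(17) = sqrt(445 * 17) = sqrt(7565)
Step 4: = 86.977

86.977


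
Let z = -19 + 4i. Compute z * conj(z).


Step 1: conj(z) = -19 - 4i
Step 2: z * conj(z) = (-19)^2 + 4^2
Step 3: = 361 + 16 = 377

377


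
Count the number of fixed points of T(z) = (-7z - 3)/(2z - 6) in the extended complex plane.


Step 1: Fixed points satisfy T(z) = z
Step 2: 2z^2 + z + 3 = 0
Step 3: Discriminant = 1^2 - 4*2*3 = -23
Step 4: Number of fixed points = 2

2


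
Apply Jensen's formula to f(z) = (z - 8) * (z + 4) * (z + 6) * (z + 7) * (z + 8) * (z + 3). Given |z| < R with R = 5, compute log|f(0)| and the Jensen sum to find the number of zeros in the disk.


Jensen's formula: (1/2pi)*integral log|f(Re^it)|dt = log|f(0)| + sum_{|a_k|<R} log(R/|a_k|)
Step 1: f(0) = (-8) * 4 * 6 * 7 * 8 * 3 = -32256
Step 2: log|f(0)| = log|8| + log|-4| + log|-6| + log|-7| + log|-8| + log|-3| = 10.3815
Step 3: Zeros inside |z| < 5: -4, -3
Step 4: Jensen sum = log(5/4) + log(5/3) = 0.734
Step 5: n(R) = number of terms in the Jensen sum = count of zeros inside |z| < 5 = 2

2


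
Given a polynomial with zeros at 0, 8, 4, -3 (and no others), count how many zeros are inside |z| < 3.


Step 1: Check each root:
  z = 0: |0| = 0 < 3
  z = 8: |8| = 8 >= 3
  z = 4: |4| = 4 >= 3
  z = -3: |-3| = 3 >= 3
Step 2: Count = 1

1


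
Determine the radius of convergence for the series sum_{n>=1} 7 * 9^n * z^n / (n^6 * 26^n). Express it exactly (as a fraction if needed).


Step 1: General term a_n = 7 * 9^n / (n^6 * 26^n)
Step 2: By the root test, |a_n|^(1/n) = 7^(1/n) * 9 / (n^(6/n) * 26) -> 9/26 as n -> infinity (since 7^(1/n) -> 1 and n^(6/n) -> 1)
Step 3: R = 1/lim|a_n|^(1/n) = 26/9

26/9


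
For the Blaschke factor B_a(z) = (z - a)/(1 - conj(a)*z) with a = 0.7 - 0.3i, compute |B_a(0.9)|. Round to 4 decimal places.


Step 1: Numerator z0 - a = 0.9 - (0.7 - 0.3i) = 0.2 + 0.3i
Step 2: Denominator 1 - conj(a)*z0 = 1 - (0.7 + 0.3i)*0.9 = 0.37 - 0.27i
Step 3: |z0 - a|^2 = 0.2^2 + 0.3^2 = 0.13; |1 - conj(a)*z0|^2 = 0.37^2 + (-0.27)^2 = 0.2098
Step 4: |B_a(0.9)| = sqrt(0.13 / 0.2098) = sqrt(0.619638)
Step 5: = 0.7872

0.7872


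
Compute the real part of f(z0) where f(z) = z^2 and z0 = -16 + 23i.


Step 1: z0 = -16 + 23i
Step 2: z0^2 = (-16)^2 - 23^2 - 736i
Step 3: real part = 256 - 529 = -273

-273


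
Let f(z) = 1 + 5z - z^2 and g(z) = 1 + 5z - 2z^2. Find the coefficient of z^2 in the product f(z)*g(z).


Step 1: z^2 term in f*g comes from: (1)*(-2z^2) + (5z)*(5z) + (-z^2)*(1)
Step 2: = -2 + 25 - 1
Step 3: = 22

22


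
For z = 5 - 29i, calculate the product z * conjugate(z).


Step 1: conj(z) = 5 + 29i
Step 2: z * conj(z) = 5^2 + (-29)^2
Step 3: = 25 + 841 = 866

866


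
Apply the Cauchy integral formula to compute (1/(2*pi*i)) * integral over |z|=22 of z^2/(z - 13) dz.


Step 1: f(z) = z^2, a = 13 is inside |z| = 22
Step 2: By Cauchy integral formula: (1/(2pi*i)) * integral = f(a)
Step 3: f(13) = 13^2 = 169

169


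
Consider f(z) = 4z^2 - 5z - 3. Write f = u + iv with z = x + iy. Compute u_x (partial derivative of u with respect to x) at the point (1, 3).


Step 1: f(z) = 4(x+iy)^2 - 5(x+iy) - 3
Step 2: u = 4(x^2 - y^2) - 5x - 3
Step 3: u_x = 8x - 5
Step 4: At (1, 3): u_x = 8 - 5 = 3

3


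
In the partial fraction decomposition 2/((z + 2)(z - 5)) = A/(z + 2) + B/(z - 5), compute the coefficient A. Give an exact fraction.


Step 1: Multiply both sides by (z + 2) and set z = -2
Step 2: A = 2 / (-2 - 5)
Step 3: A = 2 / (-7)
Step 4: A = -2/7

-2/7


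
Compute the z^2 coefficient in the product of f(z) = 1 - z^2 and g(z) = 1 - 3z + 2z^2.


Step 1: z^2 term in f*g comes from: (1)*(2z^2) + (0)*(-3z) + (-z^2)*(1)
Step 2: = 2 + 0 - 1
Step 3: = 1

1


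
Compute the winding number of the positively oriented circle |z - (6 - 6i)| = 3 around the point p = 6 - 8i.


Step 1: Center c = (6, -6), radius = 3
Step 2: |p - c|^2 = 0^2 + (-2)^2 = 4
Step 3: r^2 = 9
Step 4: |p-c| < r so winding number = 1

1


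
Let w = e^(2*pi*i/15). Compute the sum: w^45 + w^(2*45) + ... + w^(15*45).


Step 1: The sum sum_{j=1}^{n} w^(k*j) equals n if n | k, else 0.
Step 2: Here n = 15, k = 45
Step 3: Does n divide k? 15 | 45 -> True
Step 4: Sum = 15

15


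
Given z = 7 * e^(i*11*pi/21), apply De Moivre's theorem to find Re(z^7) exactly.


Step 1: By De Moivre's theorem, z^7 = 7^7 * e^(i*7*11*pi/21) = 823543 * (cos(11*pi/3) + i*sin(11*pi/3))
Step 2: |z|^7 = 7^7 = 823543
Step 3: Reduce the angle mod 2*pi: 11*pi/3 - 2*pi = 5*pi/3
Step 4: cos(5*pi/3) = 1/2
Step 5: Re(z^7) = 823543 * 1/2 = 823543/2

823543/2


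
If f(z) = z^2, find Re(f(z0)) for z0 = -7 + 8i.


Step 1: z0 = -7 + 8i
Step 2: z0^2 = (-7)^2 - 8^2 - 112i
Step 3: real part = 49 - 64 = -15

-15


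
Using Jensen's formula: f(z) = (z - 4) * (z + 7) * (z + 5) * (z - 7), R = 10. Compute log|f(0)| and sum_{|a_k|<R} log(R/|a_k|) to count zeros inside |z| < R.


Jensen's formula: (1/2pi)*integral log|f(Re^it)|dt = log|f(0)| + sum_{|a_k|<R} log(R/|a_k|)
Step 1: f(0) = (-4) * 7 * 5 * (-7) = 980
Step 2: log|f(0)| = log|4| + log|-7| + log|-5| + log|7| = 6.8876
Step 3: Zeros inside |z| < 10: 4, -7, -5, 7
Step 4: Jensen sum = log(10/4) + log(10/7) + log(10/5) + log(10/7) = 2.3228
Step 5: n(R) = number of terms in the Jensen sum = count of zeros inside |z| < 10 = 4

4


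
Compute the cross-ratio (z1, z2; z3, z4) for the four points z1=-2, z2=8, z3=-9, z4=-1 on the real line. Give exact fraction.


Step 1: (z1-z3)(z2-z4) = 7 * 9 = 63
Step 2: (z1-z4)(z2-z3) = (-1) * 17 = -17
Step 3: Cross-ratio = -63/17 = -63/17

-63/17


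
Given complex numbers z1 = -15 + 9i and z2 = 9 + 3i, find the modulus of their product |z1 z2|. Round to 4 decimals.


Step 1: |z1| = sqrt((-15)^2 + 9^2) = sqrt(306)
Step 2: |z2| = sqrt(9^2 + 3^2) = sqrt(90)
Step 3: |z1*z2| = |z1|*|z2| = sqrt(306) * sqrt(90) = sqrt(306 * 90) = sqrt(27540)
Step 4: = 165.9518

165.9518


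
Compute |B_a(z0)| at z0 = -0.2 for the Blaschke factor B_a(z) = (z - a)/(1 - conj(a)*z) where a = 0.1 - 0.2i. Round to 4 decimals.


Step 1: Numerator z0 - a = -0.2 - (0.1 - 0.2i) = -0.3 + 0.2i
Step 2: Denominator 1 - conj(a)*z0 = 1 - (0.1 + 0.2i)*(-0.2) = 1.02 + 0.04i
Step 3: |z0 - a|^2 = (-0.3)^2 + 0.2^2 = 0.13; |1 - conj(a)*z0|^2 = 1.02^2 + 0.04^2 = 1.042
Step 4: |B_a(-0.2)| = sqrt(0.13 / 1.042) = sqrt(0.12476)
Step 5: = 0.3532

0.3532


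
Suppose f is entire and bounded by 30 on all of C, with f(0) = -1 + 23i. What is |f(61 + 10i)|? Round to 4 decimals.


Step 1: By Liouville's theorem, a bounded entire function is constant.
Step 2: f(z) = f(0) = -1 + 23i for all z.
Step 3: |f(w)| = |-1 + 23i| = sqrt(1 + 529)
Step 4: = 23.0217

23.0217


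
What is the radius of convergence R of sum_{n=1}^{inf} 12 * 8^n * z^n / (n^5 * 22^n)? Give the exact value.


Step 1: General term a_n = 12 * 8^n / (n^5 * 22^n)
Step 2: By the root test, |a_n|^(1/n) = 12^(1/n) * 8 / (n^(5/n) * 22) -> 8/22 as n -> infinity (since 12^(1/n) -> 1 and n^(5/n) -> 1)
Step 3: R = 1/lim|a_n|^(1/n) = 22/8 = 11/4

11/4


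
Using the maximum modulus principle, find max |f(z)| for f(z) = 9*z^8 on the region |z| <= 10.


Step 1: On |z| = 10, |f(z)| = 9 * |z|^8 = 9 * 10^8
Step 2: By maximum modulus principle, maximum is on boundary.
Step 3: Maximum = 9 * 100000000 = 900000000

900000000


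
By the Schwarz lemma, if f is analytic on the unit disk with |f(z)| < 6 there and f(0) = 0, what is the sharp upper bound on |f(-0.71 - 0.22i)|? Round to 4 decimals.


Step 1: g = f/6 maps D -> D with g(0) = 0, so by the Schwarz lemma |g(z)| <= |z|, i.e. |f(z)| <= 6|z|; this is sharp (f(z) = 6z).
Step 2: |z0|^2 = (-0.71)^2 + (-0.22)^2 = 0.5525
Step 3: |z0| = sqrt(0.5525) = 0.743303
Step 4: Best bound = 6 * |z0| = 6 * 0.743303 = 4.4598

4.4598


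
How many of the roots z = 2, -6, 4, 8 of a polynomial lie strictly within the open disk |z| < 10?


Step 1: Check each root:
  z = 2: |2| = 2 < 10
  z = -6: |-6| = 6 < 10
  z = 4: |4| = 4 < 10
  z = 8: |8| = 8 < 10
Step 2: Count = 4

4


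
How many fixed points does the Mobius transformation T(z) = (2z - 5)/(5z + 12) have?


Step 1: Fixed points satisfy T(z) = z
Step 2: 5z^2 + 10z + 5 = 0
Step 3: Discriminant = 10^2 - 4*5*5 = 0
Step 4: Number of fixed points = 1

1


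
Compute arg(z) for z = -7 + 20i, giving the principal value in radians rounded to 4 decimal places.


Step 1: z = -7 + 20i
Step 2: arg(z) = atan2(20, -7)
Step 3: arg(z) = 1.9075

1.9075


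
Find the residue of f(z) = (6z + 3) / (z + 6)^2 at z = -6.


Step 1: Pole of order 2 at z = -6
Step 2: Res = lim d/dz [(z + 6)^2 * f(z)] as z -> -6
Step 3: (z + 6)^2 * f(z) = 6z + 3
Step 4: d/dz[6z + 3] = 6

6


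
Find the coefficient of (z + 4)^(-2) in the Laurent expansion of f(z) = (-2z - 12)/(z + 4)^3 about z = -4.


Step 1: Write the numerator in powers of (z + 4): -2z - 12 = -2(z + 4) + (-2*(-4) - 12) = -2(z + 4) - 4
Step 2: Divide by (z + 4)^3: f(z) = -4(z + 4)^(-3) - 2(z + 4)^(-2)
Step 3: This finite sum is the Laurent series of f about z = -4.
Step 4: Coefficient of (z + 4)^(-2) = coefficient of (z + 4) in the re-centred numerator = -2

-2


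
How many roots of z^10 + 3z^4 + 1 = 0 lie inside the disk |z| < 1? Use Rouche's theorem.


Step 1: On |z| = 1 the three terms have sizes |z^10| = 1^10 = 1, |3z^4| = 3*1^4 = 3, |1| = 1
Step 2: The dominant term is g(z) = 3z^4; let h(z) = z^10 + 1 so f = g + h
Step 3: On |z| = 1: |g| = 3 and |h| <= 1 + 1 = 2
Step 4: Since 3 > 2, |h| < |g| on |z| = 1, so by Rouche f has the same number of zeros as g inside |z| < 1
Step 5: g(z) = 3z^4 has 4 zeros (at the origin, multiplicity 4) inside |z| < 1. Answer = 4

4


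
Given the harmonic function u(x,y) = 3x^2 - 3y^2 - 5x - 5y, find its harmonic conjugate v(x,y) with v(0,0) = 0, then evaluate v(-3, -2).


Step 1: v_x = -u_y = 6y + 5
Step 2: v_y = u_x = 6x - 5
Step 3: v = 6xy + 5x - 5y + C
Step 4: v(0,0) = 0 => C = 0
Step 5: v(-3, -2) = 31

31


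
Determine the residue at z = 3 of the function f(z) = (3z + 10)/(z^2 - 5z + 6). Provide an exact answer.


Step 1: Q(z) = z^2 - 5z + 6 = (z - 3)(z - 2)
Step 2: Q'(z) = 2z - 5
Step 3: Q'(3) = 1, P(3) = 19
Step 4: Res = P(3)/Q'(3) = 19/1 = 19

19


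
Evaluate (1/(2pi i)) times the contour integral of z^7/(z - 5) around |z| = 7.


Step 1: f(z) = z^7, a = 5 is inside |z| = 7
Step 2: By Cauchy integral formula: (1/(2pi*i)) * integral = f(a)
Step 3: f(5) = 5^7 = 78125

78125


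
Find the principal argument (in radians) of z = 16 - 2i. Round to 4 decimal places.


Step 1: z = 16 - 2i
Step 2: arg(z) = atan2(-2, 16)
Step 3: arg(z) = -0.1244

-0.1244


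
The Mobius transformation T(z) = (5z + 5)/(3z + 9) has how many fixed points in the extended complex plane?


Step 1: Fixed points satisfy T(z) = z
Step 2: 3z^2 + 4z - 5 = 0
Step 3: Discriminant = 4^2 - 4*3*(-5) = 76
Step 4: Number of fixed points = 2

2


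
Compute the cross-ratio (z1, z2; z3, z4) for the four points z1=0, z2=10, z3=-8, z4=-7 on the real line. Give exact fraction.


Step 1: (z1-z3)(z2-z4) = 8 * 17 = 136
Step 2: (z1-z4)(z2-z3) = 7 * 18 = 126
Step 3: Cross-ratio = 136/126 = 68/63

68/63


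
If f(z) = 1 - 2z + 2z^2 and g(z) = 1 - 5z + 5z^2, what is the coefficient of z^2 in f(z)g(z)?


Step 1: z^2 term in f*g comes from: (1)*(5z^2) + (-2z)*(-5z) + (2z^2)*(1)
Step 2: = 5 + 10 + 2
Step 3: = 17

17


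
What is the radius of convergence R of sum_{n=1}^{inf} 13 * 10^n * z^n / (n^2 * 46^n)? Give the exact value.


Step 1: General term a_n = 13 * 10^n / (n^2 * 46^n)
Step 2: By the root test, |a_n|^(1/n) = 13^(1/n) * 10 / (n^(2/n) * 46) -> 10/46 as n -> infinity (since 13^(1/n) -> 1 and n^(2/n) -> 1)
Step 3: R = 1/lim|a_n|^(1/n) = 46/10 = 23/5

23/5


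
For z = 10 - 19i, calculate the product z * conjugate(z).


Step 1: conj(z) = 10 + 19i
Step 2: z * conj(z) = 10^2 + (-19)^2
Step 3: = 100 + 361 = 461

461


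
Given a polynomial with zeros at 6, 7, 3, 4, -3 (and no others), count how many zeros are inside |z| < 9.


Step 1: Check each root:
  z = 6: |6| = 6 < 9
  z = 7: |7| = 7 < 9
  z = 3: |3| = 3 < 9
  z = 4: |4| = 4 < 9
  z = -3: |-3| = 3 < 9
Step 2: Count = 5

5


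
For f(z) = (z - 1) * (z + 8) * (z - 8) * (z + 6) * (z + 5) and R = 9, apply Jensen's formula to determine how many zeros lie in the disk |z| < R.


Jensen's formula: (1/2pi)*integral log|f(Re^it)|dt = log|f(0)| + sum_{|a_k|<R} log(R/|a_k|)
Step 1: f(0) = (-1) * 8 * (-8) * 6 * 5 = 1920
Step 2: log|f(0)| = log|1| + log|-8| + log|8| + log|-6| + log|-5| = 7.5601
Step 3: Zeros inside |z| < 9: 1, -8, 8, -6, -5
Step 4: Jensen sum = log(9/1) + log(9/8) + log(9/8) + log(9/6) + log(9/5) = 3.426
Step 5: n(R) = number of terms in the Jensen sum = count of zeros inside |z| < 9 = 5

5


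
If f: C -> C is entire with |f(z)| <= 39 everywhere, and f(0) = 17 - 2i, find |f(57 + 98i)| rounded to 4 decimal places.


Step 1: By Liouville's theorem, a bounded entire function is constant.
Step 2: f(z) = f(0) = 17 - 2i for all z.
Step 3: |f(w)| = |17 - 2i| = sqrt(289 + 4)
Step 4: = 17.1172

17.1172


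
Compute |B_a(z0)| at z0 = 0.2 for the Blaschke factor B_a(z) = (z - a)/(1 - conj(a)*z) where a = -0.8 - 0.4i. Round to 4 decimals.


Step 1: Numerator z0 - a = 0.2 - (-0.8 - 0.4i) = 1 + 0.4i
Step 2: Denominator 1 - conj(a)*z0 = 1 - (-0.8 + 0.4i)*0.2 = 1.16 - 0.08i
Step 3: |z0 - a|^2 = 1^2 + 0.4^2 = 1.16; |1 - conj(a)*z0|^2 = 1.16^2 + (-0.08)^2 = 1.352
Step 4: |B_a(0.2)| = sqrt(1.16 / 1.352) = sqrt(0.857988)
Step 5: = 0.9263

0.9263


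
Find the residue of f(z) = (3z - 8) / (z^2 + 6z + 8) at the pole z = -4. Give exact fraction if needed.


Step 1: Q(z) = z^2 + 6z + 8 = (z + 4)(z + 2)
Step 2: Q'(z) = 2z + 6
Step 3: Q'(-4) = -2, P(-4) = -20
Step 4: Res = P(-4)/Q'(-4) = -20/(-2) = 10

10


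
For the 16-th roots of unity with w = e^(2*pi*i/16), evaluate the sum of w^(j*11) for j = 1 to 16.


Step 1: The sum sum_{j=1}^{n} w^(k*j) equals n if n | k, else 0.
Step 2: Here n = 16, k = 11
Step 3: Does n divide k? 16 | 11 -> False
Step 4: Sum = 0

0


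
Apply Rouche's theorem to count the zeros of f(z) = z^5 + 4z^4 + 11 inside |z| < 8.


Step 1: On |z| = 8 the three terms have sizes |z^5| = 8^5 = 32768, |4z^4| = 4*8^4 = 16384, |11| = 11
Step 2: The dominant term is g(z) = z^5; let h(z) = 4z^4 + 11 so f = g + h
Step 3: On |z| = 8: |g| = 32768 and |h| <= 16384 + 11 = 16395
Step 4: Since 32768 > 16395, |h| < |g| on |z| = 8, so by Rouche f has the same number of zeros as g inside |z| < 8
Step 5: g(z) = z^5 has 5 zeros (all at the origin) inside |z| < 8. Answer = 5

5


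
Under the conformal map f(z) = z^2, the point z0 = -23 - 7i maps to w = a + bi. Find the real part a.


Step 1: z0 = -23 - 7i
Step 2: z0^2 = (-23)^2 - (-7)^2 + 322i
Step 3: real part = 529 - 49 = 480

480


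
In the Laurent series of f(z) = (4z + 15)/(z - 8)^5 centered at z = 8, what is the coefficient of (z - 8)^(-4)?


Step 1: Write the numerator in powers of (z - 8): 4z + 15 = 4(z - 8) + (4*8 + 15) = 4(z - 8) + 47
Step 2: Divide by (z - 8)^5: f(z) = 47(z - 8)^(-5) + 4(z - 8)^(-4)
Step 3: This finite sum is the Laurent series of f about z = 8.
Step 4: Coefficient of (z - 8)^(-4) = coefficient of (z - 8) in the re-centred numerator = 4

4


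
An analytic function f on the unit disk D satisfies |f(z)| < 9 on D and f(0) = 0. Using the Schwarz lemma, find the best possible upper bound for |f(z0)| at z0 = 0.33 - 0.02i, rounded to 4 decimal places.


Step 1: g = f/9 maps D -> D with g(0) = 0, so by the Schwarz lemma |g(z)| <= |z|, i.e. |f(z)| <= 9|z|; this is sharp (f(z) = 9z).
Step 2: |z0|^2 = 0.33^2 + (-0.02)^2 = 0.1093
Step 3: |z0| = sqrt(0.1093) = 0.330606
Step 4: Best bound = 9 * |z0| = 9 * 0.330606 = 2.9754

2.9754


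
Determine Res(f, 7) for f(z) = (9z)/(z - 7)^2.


Step 1: Pole of order 2 at z = 7
Step 2: Res = lim d/dz [(z - 7)^2 * f(z)] as z -> 7
Step 3: (z - 7)^2 * f(z) = 9z
Step 4: d/dz[9z] = 9

9


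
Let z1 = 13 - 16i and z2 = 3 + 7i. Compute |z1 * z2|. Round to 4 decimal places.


Step 1: |z1| = sqrt(13^2 + (-16)^2) = sqrt(425)
Step 2: |z2| = sqrt(3^2 + 7^2) = sqrt(58)
Step 3: |z1*z2| = |z1|*|z2| = sqrt(425) * sqrt(58) = sqrt(425 * 58) = sqrt(24650)
Step 4: = 157.0032

157.0032
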